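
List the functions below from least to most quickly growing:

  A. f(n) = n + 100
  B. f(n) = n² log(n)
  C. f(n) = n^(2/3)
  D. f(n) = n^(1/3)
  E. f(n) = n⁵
D < C < A < B < E

Comparing growth rates:
D = n^(1/3) is O(n^(1/3))
C = n^(2/3) is O(n^(2/3))
A = n + 100 is O(n)
B = n² log(n) is O(n² log n)
E = n⁵ is O(n⁵)

Therefore, the order from slowest to fastest is: D < C < A < B < E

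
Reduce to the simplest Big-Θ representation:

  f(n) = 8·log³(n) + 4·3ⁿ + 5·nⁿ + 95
Θ(nⁿ)

Order the terms by growth rate: 95 ≺ 8·log³(n) ≺ 4·3ⁿ ≺ 5·nⁿ.
The fastest-growing term 5·nⁿ dominates as n → ∞; dropping its constant factor gives Θ(nⁿ).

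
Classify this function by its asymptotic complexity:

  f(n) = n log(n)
O(n log n)

The dominant term in n log(n) is n log(n), which is Θ(n log n).
Constants are absorbed, so the tightest bound is O(n log n).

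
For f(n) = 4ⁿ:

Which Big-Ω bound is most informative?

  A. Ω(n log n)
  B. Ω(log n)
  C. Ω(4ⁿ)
C

f(n) = 4ⁿ is Ω(4ⁿ).
All listed options are valid Big-Ω bounds (lower bounds),
but Ω(4ⁿ) is the tightest (largest valid bound).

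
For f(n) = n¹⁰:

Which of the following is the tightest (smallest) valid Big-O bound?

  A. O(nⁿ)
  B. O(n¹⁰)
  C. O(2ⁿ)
B

f(n) = n¹⁰ is O(n¹⁰).
All listed options are valid Big-O bounds (upper bounds),
but O(n¹⁰) is the tightest (smallest valid bound).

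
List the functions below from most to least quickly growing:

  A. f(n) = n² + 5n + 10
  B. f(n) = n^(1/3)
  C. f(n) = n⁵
C > A > B

Comparing growth rates:
C = n⁵ is O(n⁵)
A = n² + 5n + 10 is O(n²)
B = n^(1/3) is O(n^(1/3))

Therefore, the order from fastest to slowest is: C > A > B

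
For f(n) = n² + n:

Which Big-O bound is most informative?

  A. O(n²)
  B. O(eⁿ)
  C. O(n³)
A

f(n) = n² + n is O(n²).
All listed options are valid Big-O bounds (upper bounds),
but O(n²) is the tightest (smallest valid bound).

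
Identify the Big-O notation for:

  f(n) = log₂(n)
O(log n)

The dominant term in log₂(n) is log₂(n), which is Θ(log n).
Constants are absorbed, so the tightest bound is O(log n).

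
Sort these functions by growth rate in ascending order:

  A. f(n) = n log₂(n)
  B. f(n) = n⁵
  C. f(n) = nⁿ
A < B < C

Comparing growth rates:
A = n log₂(n) is O(n log n)
B = n⁵ is O(n⁵)
C = nⁿ is O(nⁿ)

Therefore, the order from slowest to fastest is: A < B < C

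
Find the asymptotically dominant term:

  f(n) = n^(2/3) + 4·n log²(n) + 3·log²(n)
4·n log²(n)

Looking at each term:
  - n^(2/3) is O(n^(2/3))
  - 4·n log²(n) is O(n log² n)
  - 3·log²(n) is O(log² n)

The term 4·n log²(n) (O(n log² n)) grows fastest and dominates all others.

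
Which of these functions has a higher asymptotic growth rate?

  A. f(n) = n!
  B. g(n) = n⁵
A

f(n) = n! is O(n!), while g(n) = n⁵ is O(n⁵).
Since O(n!) grows faster than O(n⁵), f(n) dominates.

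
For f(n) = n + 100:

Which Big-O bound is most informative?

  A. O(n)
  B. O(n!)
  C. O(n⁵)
A

f(n) = n + 100 is O(n).
All listed options are valid Big-O bounds (upper bounds),
but O(n) is the tightest (smallest valid bound).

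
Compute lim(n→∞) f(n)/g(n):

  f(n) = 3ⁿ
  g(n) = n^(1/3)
∞

Since 3ⁿ (O(3ⁿ)) grows faster than n^(1/3) (O(n^(1/3))),
the ratio f(n)/g(n) → ∞ as n → ∞.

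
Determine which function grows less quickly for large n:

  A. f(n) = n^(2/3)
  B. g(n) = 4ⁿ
A

f(n) = n^(2/3) is O(n^(2/3)), while g(n) = 4ⁿ is O(4ⁿ).
Since O(n^(2/3)) grows slower than O(4ⁿ), f(n) is dominated.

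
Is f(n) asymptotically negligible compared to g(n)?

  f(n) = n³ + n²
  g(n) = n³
False

f(n) = n³ + n² is O(n³), and g(n) = n³ is O(n³).
Since they have the same growth rate, f(n) = o(g(n)) is false.
(f = o(g) requires f to grow strictly slower, not equal.)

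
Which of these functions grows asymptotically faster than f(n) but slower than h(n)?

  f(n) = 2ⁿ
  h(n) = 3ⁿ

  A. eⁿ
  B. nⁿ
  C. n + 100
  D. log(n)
A

We need g(n) with 2ⁿ = o(g(n)) and g(n) = o(3ⁿ), i.e. O(2ⁿ) ≺ g ≺ O(3ⁿ).
Check each option:
  A. eⁿ — O(eⁿ) is strictly between O(2ⁿ) and O(3ⁿ) ✓
  B. nⁿ — O(nⁿ) does not grow strictly slower than h(n)
  C. n + 100 — O(n) does not grow strictly faster than f(n)
  D. log(n) — O(log n) does not grow strictly faster than f(n)

Only option A (eⁿ) lies strictly between.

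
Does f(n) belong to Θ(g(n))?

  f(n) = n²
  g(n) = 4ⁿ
False

f(n) = n² is O(n²), and g(n) = 4ⁿ is O(4ⁿ).
Since they have different growth rates, f(n) = Θ(g(n)) is false.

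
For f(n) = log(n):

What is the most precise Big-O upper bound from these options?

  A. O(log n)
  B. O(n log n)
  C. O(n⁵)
A

f(n) = log(n) is O(log n).
All listed options are valid Big-O bounds (upper bounds),
but O(log n) is the tightest (smallest valid bound).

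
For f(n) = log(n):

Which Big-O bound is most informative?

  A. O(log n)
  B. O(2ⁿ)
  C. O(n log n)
A

f(n) = log(n) is O(log n).
All listed options are valid Big-O bounds (upper bounds),
but O(log n) is the tightest (smallest valid bound).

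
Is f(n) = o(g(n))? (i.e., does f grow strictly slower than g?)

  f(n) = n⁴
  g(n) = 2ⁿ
True

f(n) = n⁴ is O(n⁴), and g(n) = 2ⁿ is O(2ⁿ).
Since O(n⁴) grows strictly slower than O(2ⁿ), f(n) = o(g(n)) is true.
This means lim(n→∞) f(n)/g(n) = 0.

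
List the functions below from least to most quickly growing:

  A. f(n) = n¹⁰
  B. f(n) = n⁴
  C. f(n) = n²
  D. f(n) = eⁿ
C < B < A < D

Comparing growth rates:
C = n² is O(n²)
B = n⁴ is O(n⁴)
A = n¹⁰ is O(n¹⁰)
D = eⁿ is O(eⁿ)

Therefore, the order from slowest to fastest is: C < B < A < D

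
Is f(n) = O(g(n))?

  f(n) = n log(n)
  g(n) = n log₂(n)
True

f(n) = n log(n) and g(n) = n log₂(n) are both O(n log n).
Big-O permits equal growth rates (f ≤ c·g for some c), so f(n) = O(g(n)) is true.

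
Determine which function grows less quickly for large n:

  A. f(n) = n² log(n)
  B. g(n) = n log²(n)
B

f(n) = n² log(n) is O(n² log n), while g(n) = n log²(n) is O(n log² n).
Since O(n log² n) grows slower than O(n² log n), g(n) is dominated.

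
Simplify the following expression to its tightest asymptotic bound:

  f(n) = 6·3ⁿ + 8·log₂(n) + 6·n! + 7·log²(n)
Θ(n!)

Order the terms by growth rate: 8·log₂(n) ≺ 7·log²(n) ≺ 6·3ⁿ ≺ 6·n!.
The fastest-growing term 6·n! dominates as n → ∞; dropping its constant factor gives Θ(n!).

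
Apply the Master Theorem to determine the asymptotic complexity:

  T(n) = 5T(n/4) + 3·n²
Θ(n²)

Master Theorem: a = 5, b = 4, f(n) = 3·n².
Compute the critical exponent d = log₄(5) = 1.161.
Compare f(n) = Θ(n²) against n^d:
  k = 2 > d = 1.161, so f(n) = Ω(n^(d+ε)) — Case 3.
  Regularity: a·(n/b)^2/n^2 = a/b^2 = 5/16 < 1 ✓.
  The top-level work dominates: T(n) = Θ(f(n)) = Θ(n²).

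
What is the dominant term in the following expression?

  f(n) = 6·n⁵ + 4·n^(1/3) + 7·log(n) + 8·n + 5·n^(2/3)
6·n⁵

Looking at each term:
  - 6·n⁵ is O(n⁵)
  - 4·n^(1/3) is O(n^(1/3))
  - 7·log(n) is O(log n)
  - 8·n is O(n)
  - 5·n^(2/3) is O(n^(2/3))

The term 6·n⁵ (O(n⁵)) grows fastest and dominates all others.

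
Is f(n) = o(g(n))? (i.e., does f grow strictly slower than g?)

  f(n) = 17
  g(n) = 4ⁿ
True

f(n) = 17 is O(1), and g(n) = 4ⁿ is O(4ⁿ).
Since O(1) grows strictly slower than O(4ⁿ), f(n) = o(g(n)) is true.
This means lim(n→∞) f(n)/g(n) = 0.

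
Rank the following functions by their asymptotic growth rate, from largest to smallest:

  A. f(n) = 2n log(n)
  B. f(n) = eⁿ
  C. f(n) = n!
C > B > A

Comparing growth rates:
C = n! is O(n!)
B = eⁿ is O(eⁿ)
A = 2n log(n) is O(n log n)

Therefore, the order from fastest to slowest is: C > B > A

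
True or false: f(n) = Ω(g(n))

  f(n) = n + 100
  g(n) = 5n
True

f(n) = n + 100 and g(n) = 5n are both O(n).
Big-Ω permits equal growth rates (f ≥ c·g for some c > 0), so f(n) = Ω(g(n)) is true.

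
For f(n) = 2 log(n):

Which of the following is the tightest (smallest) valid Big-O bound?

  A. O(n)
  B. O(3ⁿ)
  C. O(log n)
C

f(n) = 2 log(n) is O(log n).
All listed options are valid Big-O bounds (upper bounds),
but O(log n) is the tightest (smallest valid bound).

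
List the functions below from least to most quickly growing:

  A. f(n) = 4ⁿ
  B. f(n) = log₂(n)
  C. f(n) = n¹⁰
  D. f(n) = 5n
B < D < C < A

Comparing growth rates:
B = log₂(n) is O(log n)
D = 5n is O(n)
C = n¹⁰ is O(n¹⁰)
A = 4ⁿ is O(4ⁿ)

Therefore, the order from slowest to fastest is: B < D < C < A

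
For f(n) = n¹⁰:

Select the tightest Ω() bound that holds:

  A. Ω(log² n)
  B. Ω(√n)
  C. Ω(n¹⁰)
C

f(n) = n¹⁰ is Ω(n¹⁰).
All listed options are valid Big-Ω bounds (lower bounds),
but Ω(n¹⁰) is the tightest (largest valid bound).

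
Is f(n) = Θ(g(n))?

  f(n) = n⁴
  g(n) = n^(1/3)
False

f(n) = n⁴ is O(n⁴), and g(n) = n^(1/3) is O(n^(1/3)).
Since they have different growth rates, f(n) = Θ(g(n)) is false.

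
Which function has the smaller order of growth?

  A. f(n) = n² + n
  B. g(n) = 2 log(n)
B

f(n) = n² + n is O(n²), while g(n) = 2 log(n) is O(log n).
Since O(log n) grows slower than O(n²), g(n) is dominated.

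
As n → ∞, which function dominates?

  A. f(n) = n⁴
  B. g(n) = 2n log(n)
A

f(n) = n⁴ is O(n⁴), while g(n) = 2n log(n) is O(n log n).
Since O(n⁴) grows faster than O(n log n), f(n) dominates.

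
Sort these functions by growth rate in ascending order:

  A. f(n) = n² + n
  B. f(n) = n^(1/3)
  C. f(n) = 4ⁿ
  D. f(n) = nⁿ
B < A < C < D

Comparing growth rates:
B = n^(1/3) is O(n^(1/3))
A = n² + n is O(n²)
C = 4ⁿ is O(4ⁿ)
D = nⁿ is O(nⁿ)

Therefore, the order from slowest to fastest is: B < A < C < D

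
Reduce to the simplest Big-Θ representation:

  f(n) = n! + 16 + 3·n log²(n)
Θ(n!)

Order the terms by growth rate: 16 ≺ 3·n log²(n) ≺ n!.
The fastest-growing term n! dominates as n → ∞; dropping its constant factor gives Θ(n!).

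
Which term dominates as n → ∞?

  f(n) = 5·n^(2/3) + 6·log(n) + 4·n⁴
4·n⁴

Looking at each term:
  - 5·n^(2/3) is O(n^(2/3))
  - 6·log(n) is O(log n)
  - 4·n⁴ is O(n⁴)

The term 4·n⁴ (O(n⁴)) grows fastest and dominates all others.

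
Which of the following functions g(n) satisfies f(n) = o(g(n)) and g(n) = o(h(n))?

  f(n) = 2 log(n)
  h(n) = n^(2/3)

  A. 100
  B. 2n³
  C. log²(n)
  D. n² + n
C

We need g(n) with 2 log(n) = o(g(n)) and g(n) = o(n^(2/3)), i.e. O(log n) ≺ g ≺ O(n^(2/3)).
Check each option:
  A. 100 — O(1) does not grow strictly faster than f(n)
  B. 2n³ — O(n³) does not grow strictly slower than h(n)
  C. log²(n) — O(log² n) is strictly between O(log n) and O(n^(2/3)) ✓
  D. n² + n — O(n²) does not grow strictly slower than h(n)

Only option C (log²(n)) lies strictly between.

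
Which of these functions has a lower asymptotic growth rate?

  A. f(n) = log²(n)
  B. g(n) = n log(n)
A

f(n) = log²(n) is O(log² n), while g(n) = n log(n) is O(n log n).
Since O(log² n) grows slower than O(n log n), f(n) is dominated.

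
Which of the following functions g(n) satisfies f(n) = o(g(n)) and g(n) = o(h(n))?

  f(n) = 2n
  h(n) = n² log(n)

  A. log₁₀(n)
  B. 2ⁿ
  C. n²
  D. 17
C

We need g(n) with 2n = o(g(n)) and g(n) = o(n² log(n)), i.e. O(n) ≺ g ≺ O(n² log n).
Check each option:
  A. log₁₀(n) — O(log n) does not grow strictly faster than f(n)
  B. 2ⁿ — O(2ⁿ) does not grow strictly slower than h(n)
  C. n² — O(n²) is strictly between O(n) and O(n² log n) ✓
  D. 17 — O(1) does not grow strictly faster than f(n)

Only option C (n²) lies strictly between.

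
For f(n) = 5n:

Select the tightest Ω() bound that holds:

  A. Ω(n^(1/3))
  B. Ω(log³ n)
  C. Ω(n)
C

f(n) = 5n is Ω(n).
All listed options are valid Big-Ω bounds (lower bounds),
but Ω(n) is the tightest (largest valid bound).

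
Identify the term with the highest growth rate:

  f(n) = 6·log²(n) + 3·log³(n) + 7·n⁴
7·n⁴

Looking at each term:
  - 6·log²(n) is O(log² n)
  - 3·log³(n) is O(log³ n)
  - 7·n⁴ is O(n⁴)

The term 7·n⁴ (O(n⁴)) grows fastest and dominates all others.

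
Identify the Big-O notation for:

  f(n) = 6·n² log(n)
O(n² log n)

The dominant term in 6·n² log(n) is 6·n² log(n), which is Θ(n² log n).
Constants are absorbed, so the tightest bound is O(n² log n).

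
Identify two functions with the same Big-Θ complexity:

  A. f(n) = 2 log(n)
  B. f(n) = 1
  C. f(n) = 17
B and C

Examining each function:
  A. 2 log(n) is O(log n)
  B. 1 is O(1)
  C. 17 is O(1)

Functions B and C both have the same complexity class.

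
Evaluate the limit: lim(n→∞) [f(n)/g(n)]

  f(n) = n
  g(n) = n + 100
1

Since n and n + 100 have the same growth rate (O(n)),
the ratio converges to a constant: 1.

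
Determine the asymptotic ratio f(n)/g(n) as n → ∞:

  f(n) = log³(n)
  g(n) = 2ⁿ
0

Since log³(n) (O(log³ n)) grows slower than 2ⁿ (O(2ⁿ)),
the ratio f(n)/g(n) → 0 as n → ∞.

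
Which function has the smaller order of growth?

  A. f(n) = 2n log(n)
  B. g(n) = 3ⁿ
A

f(n) = 2n log(n) is O(n log n), while g(n) = 3ⁿ is O(3ⁿ).
Since O(n log n) grows slower than O(3ⁿ), f(n) is dominated.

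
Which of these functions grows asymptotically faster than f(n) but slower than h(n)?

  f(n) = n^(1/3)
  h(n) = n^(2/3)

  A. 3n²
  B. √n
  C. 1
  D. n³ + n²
B

We need g(n) with n^(1/3) = o(g(n)) and g(n) = o(n^(2/3)), i.e. O(n^(1/3)) ≺ g ≺ O(n^(2/3)).
Check each option:
  A. 3n² — O(n²) does not grow strictly slower than h(n)
  B. √n — O(√n) is strictly between O(n^(1/3)) and O(n^(2/3)) ✓
  C. 1 — O(1) does not grow strictly faster than f(n)
  D. n³ + n² — O(n³) does not grow strictly slower than h(n)

Only option B (√n) lies strictly between.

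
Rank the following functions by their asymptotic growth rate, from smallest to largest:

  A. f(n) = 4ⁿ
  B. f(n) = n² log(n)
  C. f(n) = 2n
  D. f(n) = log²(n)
D < C < B < A

Comparing growth rates:
D = log²(n) is O(log² n)
C = 2n is O(n)
B = n² log(n) is O(n² log n)
A = 4ⁿ is O(4ⁿ)

Therefore, the order from slowest to fastest is: D < C < B < A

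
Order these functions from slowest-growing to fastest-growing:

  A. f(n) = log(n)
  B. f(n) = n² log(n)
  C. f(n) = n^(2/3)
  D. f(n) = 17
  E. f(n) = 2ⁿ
D < A < C < B < E

Comparing growth rates:
D = 17 is O(1)
A = log(n) is O(log n)
C = n^(2/3) is O(n^(2/3))
B = n² log(n) is O(n² log n)
E = 2ⁿ is O(2ⁿ)

Therefore, the order from slowest to fastest is: D < A < C < B < E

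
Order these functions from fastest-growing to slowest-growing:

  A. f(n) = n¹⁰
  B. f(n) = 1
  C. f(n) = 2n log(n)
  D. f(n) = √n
A > C > D > B

Comparing growth rates:
A = n¹⁰ is O(n¹⁰)
C = 2n log(n) is O(n log n)
D = √n is O(√n)
B = 1 is O(1)

Therefore, the order from fastest to slowest is: A > C > D > B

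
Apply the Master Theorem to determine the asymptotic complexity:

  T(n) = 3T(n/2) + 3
Θ(n^log₂(3))

Master Theorem: a = 3, b = 2, f(n) = 3.
Compute the critical exponent d = log₂(3) = 1.585.
Compare f(n) = Θ(1) against n^d:
  k = 0 < d = 1.585, so f(n) = O(n^(d-ε)) — Case 1.
  The recursion cost dominates: T(n) = Θ(n^d) = Θ(n^log₂(3)).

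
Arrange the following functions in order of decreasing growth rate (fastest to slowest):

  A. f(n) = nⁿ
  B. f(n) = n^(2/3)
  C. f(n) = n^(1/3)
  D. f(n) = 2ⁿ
A > D > B > C

Comparing growth rates:
A = nⁿ is O(nⁿ)
D = 2ⁿ is O(2ⁿ)
B = n^(2/3) is O(n^(2/3))
C = n^(1/3) is O(n^(1/3))

Therefore, the order from fastest to slowest is: A > D > B > C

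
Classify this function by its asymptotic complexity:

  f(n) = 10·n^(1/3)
O(n^(1/3))

The dominant term in 10·n^(1/3) is 10·n^(1/3), which is Θ(n^(1/3)).
Constants are absorbed, so the tightest bound is O(n^(1/3)).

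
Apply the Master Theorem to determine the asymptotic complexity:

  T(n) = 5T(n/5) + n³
Θ(n³)

Master Theorem: a = 5, b = 5, f(n) = n³.
Compute the critical exponent d = log₅(5) = 1.
Compare f(n) = Θ(n³) against n^d:
  k = 3 > d = 1, so f(n) = Ω(n^(d+ε)) — Case 3.
  Regularity: a·(n/b)^3/n^3 = a/b^3 = 5/125 < 1 ✓.
  The top-level work dominates: T(n) = Θ(f(n)) = Θ(n³).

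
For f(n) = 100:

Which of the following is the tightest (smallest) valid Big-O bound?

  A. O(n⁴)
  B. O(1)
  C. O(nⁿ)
B

f(n) = 100 is O(1).
All listed options are valid Big-O bounds (upper bounds),
but O(1) is the tightest (smallest valid bound).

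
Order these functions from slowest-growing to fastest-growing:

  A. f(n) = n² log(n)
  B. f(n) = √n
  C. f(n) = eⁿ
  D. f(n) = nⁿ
B < A < C < D

Comparing growth rates:
B = √n is O(√n)
A = n² log(n) is O(n² log n)
C = eⁿ is O(eⁿ)
D = nⁿ is O(nⁿ)

Therefore, the order from slowest to fastest is: B < A < C < D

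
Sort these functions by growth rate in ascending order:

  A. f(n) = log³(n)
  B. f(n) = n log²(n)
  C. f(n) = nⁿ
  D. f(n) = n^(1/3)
A < D < B < C

Comparing growth rates:
A = log³(n) is O(log³ n)
D = n^(1/3) is O(n^(1/3))
B = n log²(n) is O(n log² n)
C = nⁿ is O(nⁿ)

Therefore, the order from slowest to fastest is: A < D < B < C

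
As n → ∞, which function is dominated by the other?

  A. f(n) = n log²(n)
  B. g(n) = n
B

f(n) = n log²(n) is O(n log² n), while g(n) = n is O(n).
Since O(n) grows slower than O(n log² n), g(n) is dominated.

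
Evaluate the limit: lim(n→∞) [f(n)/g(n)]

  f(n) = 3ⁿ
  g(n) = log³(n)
∞

Since 3ⁿ (O(3ⁿ)) grows faster than log³(n) (O(log³ n)),
the ratio f(n)/g(n) → ∞ as n → ∞.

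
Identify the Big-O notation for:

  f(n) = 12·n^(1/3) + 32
O(n^(1/3))

The dominant term in 12·n^(1/3) + 32 is 12·n^(1/3), which is Θ(n^(1/3)).
Lower-order terms (32) are asymptotically negligible.
Constants are absorbed, so the tightest bound is O(n^(1/3)).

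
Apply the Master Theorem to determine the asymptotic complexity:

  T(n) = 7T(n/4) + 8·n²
Θ(n²)

Master Theorem: a = 7, b = 4, f(n) = 8·n².
Compute the critical exponent d = log₄(7) = 1.404.
Compare f(n) = Θ(n²) against n^d:
  k = 2 > d = 1.404, so f(n) = Ω(n^(d+ε)) — Case 3.
  Regularity: a·(n/b)^2/n^2 = a/b^2 = 7/16 < 1 ✓.
  The top-level work dominates: T(n) = Θ(f(n)) = Θ(n²).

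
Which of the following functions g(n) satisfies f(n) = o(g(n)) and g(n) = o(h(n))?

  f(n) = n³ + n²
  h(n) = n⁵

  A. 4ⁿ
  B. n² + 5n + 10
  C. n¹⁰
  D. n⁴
D

We need g(n) with n³ + n² = o(g(n)) and g(n) = o(n⁵), i.e. O(n³) ≺ g ≺ O(n⁵).
Check each option:
  A. 4ⁿ — O(4ⁿ) does not grow strictly slower than h(n)
  B. n² + 5n + 10 — O(n²) does not grow strictly faster than f(n)
  C. n¹⁰ — O(n¹⁰) does not grow strictly slower than h(n)
  D. n⁴ — O(n⁴) is strictly between O(n³) and O(n⁵) ✓

Only option D (n⁴) lies strictly between.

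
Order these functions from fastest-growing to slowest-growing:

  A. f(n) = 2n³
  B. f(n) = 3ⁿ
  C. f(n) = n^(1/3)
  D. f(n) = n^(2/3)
B > A > D > C

Comparing growth rates:
B = 3ⁿ is O(3ⁿ)
A = 2n³ is O(n³)
D = n^(2/3) is O(n^(2/3))
C = n^(1/3) is O(n^(1/3))

Therefore, the order from fastest to slowest is: B > A > D > C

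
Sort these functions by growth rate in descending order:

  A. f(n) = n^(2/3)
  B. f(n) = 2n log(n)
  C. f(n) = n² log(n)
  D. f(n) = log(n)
C > B > A > D

Comparing growth rates:
C = n² log(n) is O(n² log n)
B = 2n log(n) is O(n log n)
A = n^(2/3) is O(n^(2/3))
D = log(n) is O(log n)

Therefore, the order from fastest to slowest is: C > B > A > D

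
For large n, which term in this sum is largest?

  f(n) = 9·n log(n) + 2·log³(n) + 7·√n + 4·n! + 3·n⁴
4·n!

Looking at each term:
  - 9·n log(n) is O(n log n)
  - 2·log³(n) is O(log³ n)
  - 7·√n is O(√n)
  - 4·n! is O(n!)
  - 3·n⁴ is O(n⁴)

The term 4·n! (O(n!)) grows fastest and dominates all others.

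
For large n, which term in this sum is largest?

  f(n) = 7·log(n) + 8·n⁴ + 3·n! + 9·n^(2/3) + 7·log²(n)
3·n!

Looking at each term:
  - 7·log(n) is O(log n)
  - 8·n⁴ is O(n⁴)
  - 3·n! is O(n!)
  - 9·n^(2/3) is O(n^(2/3))
  - 7·log²(n) is O(log² n)

The term 3·n! (O(n!)) grows fastest and dominates all others.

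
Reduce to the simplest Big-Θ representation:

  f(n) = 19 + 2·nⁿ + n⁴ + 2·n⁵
Θ(nⁿ)

Order the terms by growth rate: 19 ≺ n⁴ ≺ 2·n⁵ ≺ 2·nⁿ.
The fastest-growing term 2·nⁿ dominates as n → ∞; dropping its constant factor gives Θ(nⁿ).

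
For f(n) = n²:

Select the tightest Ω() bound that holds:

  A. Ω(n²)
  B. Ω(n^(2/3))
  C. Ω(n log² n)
A

f(n) = n² is Ω(n²).
All listed options are valid Big-Ω bounds (lower bounds),
but Ω(n²) is the tightest (largest valid bound).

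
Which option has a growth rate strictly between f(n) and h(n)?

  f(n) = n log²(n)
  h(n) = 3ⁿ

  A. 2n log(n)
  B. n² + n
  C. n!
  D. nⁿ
B

We need g(n) with n log²(n) = o(g(n)) and g(n) = o(3ⁿ), i.e. O(n log² n) ≺ g ≺ O(3ⁿ).
Check each option:
  A. 2n log(n) — O(n log n) does not grow strictly faster than f(n)
  B. n² + n — O(n²) is strictly between O(n log² n) and O(3ⁿ) ✓
  C. n! — O(n!) does not grow strictly slower than h(n)
  D. nⁿ — O(nⁿ) does not grow strictly slower than h(n)

Only option B (n² + n) lies strictly between.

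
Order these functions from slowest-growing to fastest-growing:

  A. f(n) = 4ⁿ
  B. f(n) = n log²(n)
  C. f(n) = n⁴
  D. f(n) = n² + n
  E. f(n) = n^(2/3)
E < B < D < C < A

Comparing growth rates:
E = n^(2/3) is O(n^(2/3))
B = n log²(n) is O(n log² n)
D = n² + n is O(n²)
C = n⁴ is O(n⁴)
A = 4ⁿ is O(4ⁿ)

Therefore, the order from slowest to fastest is: E < B < D < C < A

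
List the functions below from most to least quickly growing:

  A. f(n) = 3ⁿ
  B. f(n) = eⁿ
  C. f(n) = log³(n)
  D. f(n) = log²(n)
A > B > C > D

Comparing growth rates:
A = 3ⁿ is O(3ⁿ)
B = eⁿ is O(eⁿ)
C = log³(n) is O(log³ n)
D = log²(n) is O(log² n)

Therefore, the order from fastest to slowest is: A > B > C > D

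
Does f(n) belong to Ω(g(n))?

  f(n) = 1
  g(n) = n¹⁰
False

f(n) = 1 is O(1), and g(n) = n¹⁰ is O(n¹⁰).
Since O(1) grows slower than O(n¹⁰), f(n) = Ω(g(n)) is false.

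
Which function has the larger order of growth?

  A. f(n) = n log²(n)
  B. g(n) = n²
B

f(n) = n log²(n) is O(n log² n), while g(n) = n² is O(n²).
Since O(n²) grows faster than O(n log² n), g(n) dominates.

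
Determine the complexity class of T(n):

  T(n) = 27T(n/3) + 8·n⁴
Θ(n⁴)

Master Theorem: a = 27, b = 3, f(n) = 8·n⁴.
Compute the critical exponent d = log₃(27) = 3.
Compare f(n) = Θ(n⁴) against n^d:
  k = 4 > d = 3, so f(n) = Ω(n^(d+ε)) — Case 3.
  Regularity: a·(n/b)^4/n^4 = a/b^4 = 27/81 < 1 ✓.
  The top-level work dominates: T(n) = Θ(f(n)) = Θ(n⁴).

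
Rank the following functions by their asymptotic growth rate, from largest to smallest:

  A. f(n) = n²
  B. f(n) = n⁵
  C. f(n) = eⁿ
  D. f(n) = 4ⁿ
D > C > B > A

Comparing growth rates:
D = 4ⁿ is O(4ⁿ)
C = eⁿ is O(eⁿ)
B = n⁵ is O(n⁵)
A = n² is O(n²)

Therefore, the order from fastest to slowest is: D > C > B > A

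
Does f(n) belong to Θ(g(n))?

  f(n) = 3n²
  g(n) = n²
True

f(n) = 3n² and g(n) = n² are both O(n²).
Since they have the same asymptotic growth rate, f(n) = Θ(g(n)) is true.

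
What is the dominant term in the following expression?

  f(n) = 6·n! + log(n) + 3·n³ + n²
6·n!

Looking at each term:
  - 6·n! is O(n!)
  - log(n) is O(log n)
  - 3·n³ is O(n³)
  - n² is O(n²)

The term 6·n! (O(n!)) grows fastest and dominates all others.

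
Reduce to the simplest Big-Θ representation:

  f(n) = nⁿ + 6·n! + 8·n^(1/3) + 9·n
Θ(nⁿ)

Order the terms by growth rate: 8·n^(1/3) ≺ 9·n ≺ 6·n! ≺ nⁿ.
The fastest-growing term nⁿ dominates as n → ∞; dropping its constant factor gives Θ(nⁿ).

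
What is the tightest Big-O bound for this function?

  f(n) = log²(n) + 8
O(log² n)

The dominant term in log²(n) + 8 is log²(n), which is Θ(log² n).
Lower-order terms (8) are asymptotically negligible.
Constants are absorbed, so the tightest bound is O(log² n).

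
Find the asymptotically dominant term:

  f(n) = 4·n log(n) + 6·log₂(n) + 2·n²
2·n²

Looking at each term:
  - 4·n log(n) is O(n log n)
  - 6·log₂(n) is O(log n)
  - 2·n² is O(n²)

The term 2·n² (O(n²)) grows fastest and dominates all others.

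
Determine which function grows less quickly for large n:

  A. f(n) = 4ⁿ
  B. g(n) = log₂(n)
B

f(n) = 4ⁿ is O(4ⁿ), while g(n) = log₂(n) is O(log n).
Since O(log n) grows slower than O(4ⁿ), g(n) is dominated.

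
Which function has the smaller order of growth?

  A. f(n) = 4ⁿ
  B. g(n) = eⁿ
B

f(n) = 4ⁿ is O(4ⁿ), while g(n) = eⁿ is O(eⁿ).
Since O(eⁿ) grows slower than O(4ⁿ), g(n) is dominated.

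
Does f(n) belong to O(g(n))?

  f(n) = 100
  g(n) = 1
True

f(n) = 100 and g(n) = 1 are both O(1).
Big-O permits equal growth rates (f ≤ c·g for some c), so f(n) = O(g(n)) is true.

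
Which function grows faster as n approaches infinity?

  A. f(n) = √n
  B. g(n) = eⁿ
B

f(n) = √n is O(√n), while g(n) = eⁿ is O(eⁿ).
Since O(eⁿ) grows faster than O(√n), g(n) dominates.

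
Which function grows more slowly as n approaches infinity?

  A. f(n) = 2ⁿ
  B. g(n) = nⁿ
A

f(n) = 2ⁿ is O(2ⁿ), while g(n) = nⁿ is O(nⁿ).
Since O(2ⁿ) grows slower than O(nⁿ), f(n) is dominated.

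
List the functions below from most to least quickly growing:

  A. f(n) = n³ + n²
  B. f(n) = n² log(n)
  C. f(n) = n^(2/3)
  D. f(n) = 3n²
A > B > D > C

Comparing growth rates:
A = n³ + n² is O(n³)
B = n² log(n) is O(n² log n)
D = 3n² is O(n²)
C = n^(2/3) is O(n^(2/3))

Therefore, the order from fastest to slowest is: A > B > D > C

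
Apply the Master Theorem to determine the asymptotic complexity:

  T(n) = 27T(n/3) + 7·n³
Θ(n³ log n)

Master Theorem: a = 27, b = 3, f(n) = 7·n³.
Compute the critical exponent d = log₃(27) = 3.
Compare f(n) = Θ(n³) against n^d:
  k = 3 = d, so f(n) = Θ(n^d) — Case 2.
  Work is balanced across levels: T(n) = Θ(n^d log n) = Θ(n³ log n).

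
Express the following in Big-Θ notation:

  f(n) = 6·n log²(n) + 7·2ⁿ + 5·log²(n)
Θ(2ⁿ)

Order the terms by growth rate: 5·log²(n) ≺ 6·n log²(n) ≺ 7·2ⁿ.
The fastest-growing term 7·2ⁿ dominates as n → ∞; dropping its constant factor gives Θ(2ⁿ).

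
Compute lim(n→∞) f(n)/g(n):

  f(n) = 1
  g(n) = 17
1/17

Since 1 and 17 have the same growth rate (O(1)),
the ratio converges to a constant: 1/17.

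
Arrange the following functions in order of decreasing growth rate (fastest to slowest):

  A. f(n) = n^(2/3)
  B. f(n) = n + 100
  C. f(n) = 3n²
C > B > A

Comparing growth rates:
C = 3n² is O(n²)
B = n + 100 is O(n)
A = n^(2/3) is O(n^(2/3))

Therefore, the order from fastest to slowest is: C > B > A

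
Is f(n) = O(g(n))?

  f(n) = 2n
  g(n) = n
True

f(n) = 2n and g(n) = n are both O(n).
Big-O permits equal growth rates (f ≤ c·g for some c), so f(n) = O(g(n)) is true.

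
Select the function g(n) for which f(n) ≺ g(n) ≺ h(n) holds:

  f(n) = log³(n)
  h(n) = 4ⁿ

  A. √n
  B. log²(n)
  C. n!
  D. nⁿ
A

We need g(n) with log³(n) = o(g(n)) and g(n) = o(4ⁿ), i.e. O(log³ n) ≺ g ≺ O(4ⁿ).
Check each option:
  A. √n — O(√n) is strictly between O(log³ n) and O(4ⁿ) ✓
  B. log²(n) — O(log² n) does not grow strictly faster than f(n)
  C. n! — O(n!) does not grow strictly slower than h(n)
  D. nⁿ — O(nⁿ) does not grow strictly slower than h(n)

Only option A (√n) lies strictly between.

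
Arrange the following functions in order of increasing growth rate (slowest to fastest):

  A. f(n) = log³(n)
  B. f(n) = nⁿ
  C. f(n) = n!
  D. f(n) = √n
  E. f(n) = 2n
A < D < E < C < B

Comparing growth rates:
A = log³(n) is O(log³ n)
D = √n is O(√n)
E = 2n is O(n)
C = n! is O(n!)
B = nⁿ is O(nⁿ)

Therefore, the order from slowest to fastest is: A < D < E < C < B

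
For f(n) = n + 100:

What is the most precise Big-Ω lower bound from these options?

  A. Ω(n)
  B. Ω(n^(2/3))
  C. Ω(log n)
A

f(n) = n + 100 is Ω(n).
All listed options are valid Big-Ω bounds (lower bounds),
but Ω(n) is the tightest (largest valid bound).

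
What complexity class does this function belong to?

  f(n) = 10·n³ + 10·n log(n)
O(n³)

The dominant term in 10·n³ + 10·n log(n) is 10·n³, which is Θ(n³).
Lower-order terms (10·n log(n)) are asymptotically negligible.
Constants are absorbed, so the tightest bound is O(n³).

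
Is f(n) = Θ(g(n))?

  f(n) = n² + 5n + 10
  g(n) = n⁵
False

f(n) = n² + 5n + 10 is O(n²), and g(n) = n⁵ is O(n⁵).
Since they have different growth rates, f(n) = Θ(g(n)) is false.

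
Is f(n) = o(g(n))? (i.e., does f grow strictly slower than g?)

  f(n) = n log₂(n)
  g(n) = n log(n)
False

f(n) = n log₂(n) is O(n log n), and g(n) = n log(n) is O(n log n).
Since they have the same growth rate, f(n) = o(g(n)) is false.
(f = o(g) requires f to grow strictly slower, not equal.)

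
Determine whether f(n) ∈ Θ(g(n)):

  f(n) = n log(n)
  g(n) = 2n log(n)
True

f(n) = n log(n) and g(n) = 2n log(n) are both O(n log n).
Since they have the same asymptotic growth rate, f(n) = Θ(g(n)) is true.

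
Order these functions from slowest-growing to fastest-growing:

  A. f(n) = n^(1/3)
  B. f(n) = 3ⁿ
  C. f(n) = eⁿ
A < C < B

Comparing growth rates:
A = n^(1/3) is O(n^(1/3))
C = eⁿ is O(eⁿ)
B = 3ⁿ is O(3ⁿ)

Therefore, the order from slowest to fastest is: A < C < B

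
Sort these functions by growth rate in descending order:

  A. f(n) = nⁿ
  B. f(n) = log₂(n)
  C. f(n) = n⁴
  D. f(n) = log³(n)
A > C > D > B

Comparing growth rates:
A = nⁿ is O(nⁿ)
C = n⁴ is O(n⁴)
D = log³(n) is O(log³ n)
B = log₂(n) is O(log n)

Therefore, the order from fastest to slowest is: A > C > D > B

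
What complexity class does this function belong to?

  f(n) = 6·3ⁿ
O(3ⁿ)

The dominant term in 6·3ⁿ is 6·3ⁿ, which is Θ(3ⁿ).
Constants are absorbed, so the tightest bound is O(3ⁿ).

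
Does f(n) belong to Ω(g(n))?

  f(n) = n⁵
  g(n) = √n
True

f(n) = n⁵ is O(n⁵), and g(n) = √n is O(√n).
Since O(n⁵) grows at least as fast as O(√n), f(n) = Ω(g(n)) is true.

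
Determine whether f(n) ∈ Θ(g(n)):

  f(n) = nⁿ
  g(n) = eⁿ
False

f(n) = nⁿ is O(nⁿ), and g(n) = eⁿ is O(eⁿ).
Since they have different growth rates, f(n) = Θ(g(n)) is false.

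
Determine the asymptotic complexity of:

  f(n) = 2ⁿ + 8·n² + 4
O(2ⁿ)

The dominant term in 2ⁿ + 8·n² + 4 is 2ⁿ, which is Θ(2ⁿ).
Lower-order terms (8·n², 4) are asymptotically negligible.
Constants are absorbed, so the tightest bound is O(2ⁿ).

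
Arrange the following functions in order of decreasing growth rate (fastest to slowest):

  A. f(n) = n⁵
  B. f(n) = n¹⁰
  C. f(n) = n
B > A > C

Comparing growth rates:
B = n¹⁰ is O(n¹⁰)
A = n⁵ is O(n⁵)
C = n is O(n)

Therefore, the order from fastest to slowest is: B > A > C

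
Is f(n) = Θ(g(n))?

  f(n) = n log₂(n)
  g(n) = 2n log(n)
True

f(n) = n log₂(n) and g(n) = 2n log(n) are both O(n log n).
Since they have the same asymptotic growth rate, f(n) = Θ(g(n)) is true.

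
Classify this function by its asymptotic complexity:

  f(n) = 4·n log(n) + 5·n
O(n log n)

The dominant term in 4·n log(n) + 5·n is 4·n log(n), which is Θ(n log n).
Lower-order terms (5·n) are asymptotically negligible.
Constants are absorbed, so the tightest bound is O(n log n).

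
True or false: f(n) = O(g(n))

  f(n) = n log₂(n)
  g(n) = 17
False

f(n) = n log₂(n) is O(n log n), and g(n) = 17 is O(1).
Since O(n log n) grows faster than O(1), f(n) = O(g(n)) is false.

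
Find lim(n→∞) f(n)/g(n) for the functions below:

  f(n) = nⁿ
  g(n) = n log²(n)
∞

Since nⁿ (O(nⁿ)) grows faster than n log²(n) (O(n log² n)),
the ratio f(n)/g(n) → ∞ as n → ∞.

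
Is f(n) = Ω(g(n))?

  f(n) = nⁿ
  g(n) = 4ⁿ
True

f(n) = nⁿ is O(nⁿ), and g(n) = 4ⁿ is O(4ⁿ).
Since O(nⁿ) grows at least as fast as O(4ⁿ), f(n) = Ω(g(n)) is true.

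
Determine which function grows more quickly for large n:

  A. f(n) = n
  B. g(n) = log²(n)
A

f(n) = n is O(n), while g(n) = log²(n) is O(log² n).
Since O(n) grows faster than O(log² n), f(n) dominates.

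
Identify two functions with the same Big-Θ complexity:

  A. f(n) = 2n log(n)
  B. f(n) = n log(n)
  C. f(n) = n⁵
A and B

Examining each function:
  A. 2n log(n) is O(n log n)
  B. n log(n) is O(n log n)
  C. n⁵ is O(n⁵)

Functions A and B both have the same complexity class.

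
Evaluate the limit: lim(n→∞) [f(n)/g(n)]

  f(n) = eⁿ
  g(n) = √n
∞

Since eⁿ (O(eⁿ)) grows faster than √n (O(√n)),
the ratio f(n)/g(n) → ∞ as n → ∞.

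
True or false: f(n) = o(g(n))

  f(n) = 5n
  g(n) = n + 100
False

f(n) = 5n is O(n), and g(n) = n + 100 is O(n).
Since they have the same growth rate, f(n) = o(g(n)) is false.
(f = o(g) requires f to grow strictly slower, not equal.)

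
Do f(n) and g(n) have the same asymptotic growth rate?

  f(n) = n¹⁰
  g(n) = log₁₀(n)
False

f(n) = n¹⁰ is O(n¹⁰), and g(n) = log₁₀(n) is O(log n).
Since they have different growth rates, f(n) = Θ(g(n)) is false.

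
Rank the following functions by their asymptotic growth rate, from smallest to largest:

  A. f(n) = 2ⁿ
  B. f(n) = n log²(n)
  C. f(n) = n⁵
B < C < A

Comparing growth rates:
B = n log²(n) is O(n log² n)
C = n⁵ is O(n⁵)
A = 2ⁿ is O(2ⁿ)

Therefore, the order from slowest to fastest is: B < C < A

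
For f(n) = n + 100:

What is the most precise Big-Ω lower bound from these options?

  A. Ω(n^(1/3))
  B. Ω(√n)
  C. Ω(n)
C

f(n) = n + 100 is Ω(n).
All listed options are valid Big-Ω bounds (lower bounds),
but Ω(n) is the tightest (largest valid bound).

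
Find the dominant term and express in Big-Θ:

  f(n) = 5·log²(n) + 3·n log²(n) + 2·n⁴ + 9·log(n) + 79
Θ(n⁴)

Order the terms by growth rate: 79 ≺ 9·log(n) ≺ 5·log²(n) ≺ 3·n log²(n) ≺ 2·n⁴.
The fastest-growing term 2·n⁴ dominates as n → ∞; dropping its constant factor gives Θ(n⁴).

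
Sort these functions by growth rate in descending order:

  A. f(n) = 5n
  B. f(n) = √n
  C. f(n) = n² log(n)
C > A > B

Comparing growth rates:
C = n² log(n) is O(n² log n)
A = 5n is O(n)
B = √n is O(√n)

Therefore, the order from fastest to slowest is: C > A > B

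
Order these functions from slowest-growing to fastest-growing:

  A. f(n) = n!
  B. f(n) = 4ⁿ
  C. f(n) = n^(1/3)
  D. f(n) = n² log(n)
C < D < B < A

Comparing growth rates:
C = n^(1/3) is O(n^(1/3))
D = n² log(n) is O(n² log n)
B = 4ⁿ is O(4ⁿ)
A = n! is O(n!)

Therefore, the order from slowest to fastest is: C < D < B < A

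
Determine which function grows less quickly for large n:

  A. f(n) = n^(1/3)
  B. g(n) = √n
A

f(n) = n^(1/3) is O(n^(1/3)), while g(n) = √n is O(√n).
Since O(n^(1/3)) grows slower than O(√n), f(n) is dominated.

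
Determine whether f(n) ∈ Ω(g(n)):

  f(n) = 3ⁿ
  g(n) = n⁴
True

f(n) = 3ⁿ is O(3ⁿ), and g(n) = n⁴ is O(n⁴).
Since O(3ⁿ) grows at least as fast as O(n⁴), f(n) = Ω(g(n)) is true.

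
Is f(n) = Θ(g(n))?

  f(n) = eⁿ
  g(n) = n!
False

f(n) = eⁿ is O(eⁿ), and g(n) = n! is O(n!).
Since they have different growth rates, f(n) = Θ(g(n)) is false.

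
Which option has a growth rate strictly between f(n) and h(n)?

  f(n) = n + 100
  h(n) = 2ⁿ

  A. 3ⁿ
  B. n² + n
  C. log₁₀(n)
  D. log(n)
B

We need g(n) with n + 100 = o(g(n)) and g(n) = o(2ⁿ), i.e. O(n) ≺ g ≺ O(2ⁿ).
Check each option:
  A. 3ⁿ — O(3ⁿ) does not grow strictly slower than h(n)
  B. n² + n — O(n²) is strictly between O(n) and O(2ⁿ) ✓
  C. log₁₀(n) — O(log n) does not grow strictly faster than f(n)
  D. log(n) — O(log n) does not grow strictly faster than f(n)

Only option B (n² + n) lies strictly between.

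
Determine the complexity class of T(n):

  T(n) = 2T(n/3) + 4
Θ(n^log₃(2))

Master Theorem: a = 2, b = 3, f(n) = 4.
Compute the critical exponent d = log₃(2) = 0.631.
Compare f(n) = Θ(1) against n^d:
  k = 0 < d = 0.631, so f(n) = O(n^(d-ε)) — Case 1.
  The recursion cost dominates: T(n) = Θ(n^d) = Θ(n^log₃(2)).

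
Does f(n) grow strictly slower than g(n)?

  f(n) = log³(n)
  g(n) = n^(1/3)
True

f(n) = log³(n) is O(log³ n), and g(n) = n^(1/3) is O(n^(1/3)).
Since O(log³ n) grows strictly slower than O(n^(1/3)), f(n) = o(g(n)) is true.
This means lim(n→∞) f(n)/g(n) = 0.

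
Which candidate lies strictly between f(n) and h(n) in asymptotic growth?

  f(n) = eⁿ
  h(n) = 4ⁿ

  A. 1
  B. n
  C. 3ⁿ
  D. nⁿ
C

We need g(n) with eⁿ = o(g(n)) and g(n) = o(4ⁿ), i.e. O(eⁿ) ≺ g ≺ O(4ⁿ).
Check each option:
  A. 1 — O(1) does not grow strictly faster than f(n)
  B. n — O(n) does not grow strictly faster than f(n)
  C. 3ⁿ — O(3ⁿ) is strictly between O(eⁿ) and O(4ⁿ) ✓
  D. nⁿ — O(nⁿ) does not grow strictly slower than h(n)

Only option C (3ⁿ) lies strictly between.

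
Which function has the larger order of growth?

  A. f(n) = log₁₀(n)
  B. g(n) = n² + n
B

f(n) = log₁₀(n) is O(log n), while g(n) = n² + n is O(n²).
Since O(n²) grows faster than O(log n), g(n) dominates.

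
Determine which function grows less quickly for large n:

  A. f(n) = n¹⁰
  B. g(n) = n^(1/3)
B

f(n) = n¹⁰ is O(n¹⁰), while g(n) = n^(1/3) is O(n^(1/3)).
Since O(n^(1/3)) grows slower than O(n¹⁰), g(n) is dominated.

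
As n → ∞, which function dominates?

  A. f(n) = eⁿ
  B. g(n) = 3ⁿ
B

f(n) = eⁿ is O(eⁿ), while g(n) = 3ⁿ is O(3ⁿ).
Since O(3ⁿ) grows faster than O(eⁿ), g(n) dominates.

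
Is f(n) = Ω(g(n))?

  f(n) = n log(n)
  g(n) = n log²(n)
False

f(n) = n log(n) is O(n log n), and g(n) = n log²(n) is O(n log² n).
Since O(n log n) grows slower than O(n log² n), f(n) = Ω(g(n)) is false.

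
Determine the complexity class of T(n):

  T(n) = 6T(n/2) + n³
Θ(n³)

Master Theorem: a = 6, b = 2, f(n) = n³.
Compute the critical exponent d = log₂(6) = 2.585.
Compare f(n) = Θ(n³) against n^d:
  k = 3 > d = 2.585, so f(n) = Ω(n^(d+ε)) — Case 3.
  Regularity: a·(n/b)^3/n^3 = a/b^3 = 6/8 < 1 ✓.
  The top-level work dominates: T(n) = Θ(f(n)) = Θ(n³).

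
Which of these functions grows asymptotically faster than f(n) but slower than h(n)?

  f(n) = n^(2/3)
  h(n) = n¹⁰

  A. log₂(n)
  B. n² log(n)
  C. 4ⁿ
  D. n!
B

We need g(n) with n^(2/3) = o(g(n)) and g(n) = o(n¹⁰), i.e. O(n^(2/3)) ≺ g ≺ O(n¹⁰).
Check each option:
  A. log₂(n) — O(log n) does not grow strictly faster than f(n)
  B. n² log(n) — O(n² log n) is strictly between O(n^(2/3)) and O(n¹⁰) ✓
  C. 4ⁿ — O(4ⁿ) does not grow strictly slower than h(n)
  D. n! — O(n!) does not grow strictly slower than h(n)

Only option B (n² log(n)) lies strictly between.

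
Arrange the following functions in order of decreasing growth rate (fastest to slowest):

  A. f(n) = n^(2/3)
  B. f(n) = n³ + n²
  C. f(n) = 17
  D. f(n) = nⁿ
D > B > A > C

Comparing growth rates:
D = nⁿ is O(nⁿ)
B = n³ + n² is O(n³)
A = n^(2/3) is O(n^(2/3))
C = 17 is O(1)

Therefore, the order from fastest to slowest is: D > B > A > C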